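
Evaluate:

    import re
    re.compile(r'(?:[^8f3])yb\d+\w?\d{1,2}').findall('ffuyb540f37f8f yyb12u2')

The pattern matches any character except [8f3] (non-capturing group); then the literal 'y', then a literal 'b', then one or more of a digit; then optionally a word character, then 1 to 2 of a digit.
Walking the string: at [2:11] → 'uyb540f37'; at [15:22] → 'yyb12u2'.
No capturing groups, so `findall` returns the 2 full match strings.

['uyb540f37', 'yyb12u2']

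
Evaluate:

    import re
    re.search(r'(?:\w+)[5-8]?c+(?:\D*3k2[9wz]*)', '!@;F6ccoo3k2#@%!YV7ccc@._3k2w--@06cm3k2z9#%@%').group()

Pattern: one or more of a word character (non-capturing group); then optionally a character in [5-8], then one or more of the literal 'c'; then zero or more of a non-digit, then the literal '3k2', then zero or more of one of [9wz] (non-capturing group).
Unlike `match`, `search` isn't anchored — it looks for the pattern anywhere in the string.
The match spans [3:12] → 'F6ccoo3k2'.

'F6ccoo3k2'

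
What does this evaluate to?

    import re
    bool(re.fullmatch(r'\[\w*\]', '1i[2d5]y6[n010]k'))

False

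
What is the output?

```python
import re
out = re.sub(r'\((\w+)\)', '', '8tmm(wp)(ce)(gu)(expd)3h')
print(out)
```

Matches: at [4:8] → '(wp)'; at [8:12] → '(ce)'; at [12:16] → '(gu)'; at [16:22] → '(expd)'.
Each match is replaced by ''.

8tmm3h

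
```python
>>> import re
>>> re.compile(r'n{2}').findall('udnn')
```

This matches exactly 2 of a literal 'n'.
With no groups in the pattern, `findall` gives back each whole match — 1 here.

['nn']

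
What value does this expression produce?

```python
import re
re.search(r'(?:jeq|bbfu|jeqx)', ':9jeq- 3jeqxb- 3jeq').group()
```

'jeq'

`re.search` scans for the first position where the pattern succeeds.
The match spans [2:5] → 'jeq'.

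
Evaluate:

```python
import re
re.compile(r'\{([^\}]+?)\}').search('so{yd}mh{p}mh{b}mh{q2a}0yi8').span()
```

(2, 6)

`re.search` scans for the first position where the pattern succeeds.
The match spans [2:6] → '{yd}'.
Captured: group 1 = 'yd'.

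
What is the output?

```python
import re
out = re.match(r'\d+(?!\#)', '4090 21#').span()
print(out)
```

The negative lookaround is zero-width — it rules out positions where the adjacent text would match, without consuming anything.
`re.match` only tries the pattern at the start of the string.
The match spans [0:4] → '4090'.

(0, 4)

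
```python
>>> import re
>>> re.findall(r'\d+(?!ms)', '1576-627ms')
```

['1576', '62']

`(?!…)`/`(?<!…)` only lets a position through if the neighbouring text does NOT match; no characters are consumed.
Scanning left to right: at [0:4] → '1576'; at [5:7] → '62'.
No capturing groups, so `findall` returns the 2 full match strings.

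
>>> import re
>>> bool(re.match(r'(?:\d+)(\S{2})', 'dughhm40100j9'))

This matches one or more of a digit (non-capturing group); then exactly 2 of a non-whitespace character (captured).
`re.match` only tries the pattern at the start of the string.
Here the pattern fails at index 0, so the call returns None, and `bool(None)` is False.

False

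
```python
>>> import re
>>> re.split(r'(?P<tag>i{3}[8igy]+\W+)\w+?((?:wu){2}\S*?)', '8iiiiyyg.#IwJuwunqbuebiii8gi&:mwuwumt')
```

['8iiiiyyg.#IwJuwunqbueb', 'iii8gi&:', 'wuwu', 'mt']

Because the quantifier is non-greedy, it stops expanding at the earliest point where the rest of the pattern can succeed.
The group in the pattern means `split` returns the separators' captures alongside the pieces.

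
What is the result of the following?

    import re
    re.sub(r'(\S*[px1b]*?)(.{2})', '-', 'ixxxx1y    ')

'--'

Each match is replaced by '-'.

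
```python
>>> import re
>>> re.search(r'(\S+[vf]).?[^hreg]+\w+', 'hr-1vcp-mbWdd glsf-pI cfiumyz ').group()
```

Pattern: one or more of a non-whitespace character, then one of [vf] (captured); then optionally any character, then one or more of any character except [hreg]; then one or more of a word character.
`re.search` tries every starting position until one works.
The match spans [0:18] → 'hr-1vcp-mbWdd glsf'.
Captured: group 1 = 'hr-1v'.

'hr-1vcp-mbWdd glsf'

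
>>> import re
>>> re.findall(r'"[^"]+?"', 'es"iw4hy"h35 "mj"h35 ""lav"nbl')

['"iw4hy"', '"mj"', '"lav"']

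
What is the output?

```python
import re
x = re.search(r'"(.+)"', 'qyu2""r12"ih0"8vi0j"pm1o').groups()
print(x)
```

('"r12"ih0"8vi0j',)

The match spans [4:20] → '""r12"ih0"8vi0j"'.
Captured: group 1 = '"r12"ih0"8vi0j'.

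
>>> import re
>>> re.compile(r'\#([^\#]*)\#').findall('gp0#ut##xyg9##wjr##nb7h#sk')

['ut', 'xyg9', 'wjr', 'nb7h']

Walking the string: at [3:7] match '#ut#', group 1 = 'ut'; at [7:13] match '#xyg9#', group 1 = 'xyg9'; at [13:18] match '#wjr#', group 1 = 'wjr'; at [18:24] match '#nb7h#', group 1 = 'nb7h'.
`findall` collects group 1 from each match (4 total).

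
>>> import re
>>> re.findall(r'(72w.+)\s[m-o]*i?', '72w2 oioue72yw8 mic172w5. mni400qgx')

The pattern matches the literal '72w', then one or more of any character (captured); then whitespace, then zero or more of a character in [m-o], then optionally the literal 'i'.
Walking the string: at [0:29] match '72w2 oioue72yw8 mic172w5. mni', group 1 = '72w2 oioue72yw8 mic172w5.'.
With a single group, `findall` returns only what that group captured — 1 item.

['72w2 oioue72yw8 mic172w5.']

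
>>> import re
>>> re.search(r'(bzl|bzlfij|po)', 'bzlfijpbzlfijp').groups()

('bzl',)

Alternation tries branches left to right and keeps the first one that lets the overall match succeed at that position.
`re.search` tries every starting position until one works.
The match spans [0:3] → 'bzl'.
Captured: group 1 = 'bzl'.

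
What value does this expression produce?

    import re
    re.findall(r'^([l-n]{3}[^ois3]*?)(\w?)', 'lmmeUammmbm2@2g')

[('lmm', 'e')]

This matches anchored at the start of the string; then exactly 3 of a character in [l-n], then zero or more of any character except [ois3] (lazy) (captured); then optionally a word character (captured).
With the lazy modifier that quantifier settles for the fewest repetitions that let the rest of the pattern succeed (the atoms after it are unaffected and can still be greedy).
Walking the string: at [0:4] match 'lmme', groups = ('lmm', 'e').
`findall` packs the 2 group values into a tuple for every match.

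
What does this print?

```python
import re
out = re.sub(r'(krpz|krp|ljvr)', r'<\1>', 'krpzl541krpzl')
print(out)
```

Alternation isn't longest-match — the leftmost alternative that fits at this position is chosen.
Matches: at [0:4] → 'krpz'; at [8:12] → 'krpz'.
Each match is replaced using the text its own group 1 captured.

<krpz>l541<krpz>l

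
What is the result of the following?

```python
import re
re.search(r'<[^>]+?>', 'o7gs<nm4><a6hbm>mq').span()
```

(4, 9)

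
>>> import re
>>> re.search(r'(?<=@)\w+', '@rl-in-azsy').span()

The lookaround is zero-width — it requires the adjacent text to match without consuming it, so the asserted text isn't part of the match.
`search` walks the string left to right and returns the first match it finds.
The match spans [1:3] → 'rl'.

(1, 3)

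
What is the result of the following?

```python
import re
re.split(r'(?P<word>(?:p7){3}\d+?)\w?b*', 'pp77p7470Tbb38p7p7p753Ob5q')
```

['pp77p7470Tbb38', 'p7p7p75', 'Ob5q']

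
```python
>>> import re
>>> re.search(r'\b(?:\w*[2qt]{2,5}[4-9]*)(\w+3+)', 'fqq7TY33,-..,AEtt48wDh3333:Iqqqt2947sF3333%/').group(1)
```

The match spans [0:8] → 'fqq7TY33'.
Captured: group 1 = 'TY33'.

'TY33'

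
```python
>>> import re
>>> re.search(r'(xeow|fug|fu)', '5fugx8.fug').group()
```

'fug'

`|` is ordered: at each position the engine commits to the first alternative that works.
The match spans [1:4] → 'fug'.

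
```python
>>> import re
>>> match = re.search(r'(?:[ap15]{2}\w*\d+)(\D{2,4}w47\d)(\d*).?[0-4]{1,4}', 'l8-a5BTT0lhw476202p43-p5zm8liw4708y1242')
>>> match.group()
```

The pattern matches exactly 2 of one of [ap15], then zero or more of a word character, then one or more of a digit (non-capturing group); then 2 to 4 of a non-digit, then the literal 'w47', then a digit (captured); then zero or more of a digit (captured); then optionally any character, then 1 to 4 of a character in [0-4].
`re.search` scans for the first position where the pattern succeeds.
The match spans [3:21] → 'a5BTT0lhw476202p43'.
Captured: group 1 = 'lhw476', group 2 = '202'.

'a5BTT0lhw476202p43'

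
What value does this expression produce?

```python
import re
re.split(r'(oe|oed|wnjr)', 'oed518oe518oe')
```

`|` is ordered: at each position the engine commits to the first alternative that works.
Matches to split on: at [0:2] → 'oe'; at [6:8] → 'oe'; at [11:13] → 'oe'.
`re.split` interleaves the captured-group text with the surrounding fragments.

['', 'oe', 'd518', 'oe', '518', 'oe', '']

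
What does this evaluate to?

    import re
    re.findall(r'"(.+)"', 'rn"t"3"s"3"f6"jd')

['t"3"s"3"f6']

Walking the string: at [2:14] match '"t"3"s"3"f6"', group 1 = 't"3"s"3"f6'.
One capturing group, so `findall` returns just the captured substring from the one match — 1 in all.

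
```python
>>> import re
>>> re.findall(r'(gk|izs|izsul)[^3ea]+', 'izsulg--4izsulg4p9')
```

['izs']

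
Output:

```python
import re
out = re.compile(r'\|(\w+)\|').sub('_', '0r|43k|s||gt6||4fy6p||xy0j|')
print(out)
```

Matches: at [2:7] → '|43k|'; at [9:14] → '|gt6|'; at [14:21] → '|4fy6p|'; at [21:27] → '|xy0j|'.
Every occurrence is swapped for '_'.

0r_s|___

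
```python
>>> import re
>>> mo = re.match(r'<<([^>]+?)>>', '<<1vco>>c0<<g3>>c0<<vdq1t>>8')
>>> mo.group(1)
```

'1vco'

`re.match` only tries the pattern at the start of the string.
The match spans [0:8] → '<<1vco>>'.
Captured: group 1 = '1vco'.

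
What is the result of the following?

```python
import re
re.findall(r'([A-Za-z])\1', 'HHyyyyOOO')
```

['H', 'y', 'y', 'O']

`\1` has to match the exact text group 1 already captured.
Walking the string: at [0:2] match 'HH', group 1 = 'H'; at [2:4] match 'yy', group 1 = 'y'; at [4:6] match 'yy', group 1 = 'y'; at [6:8] match 'OO', group 1 = 'O'.
Because there's exactly one group, `findall` drops the full match and keeps group 1 from each hit.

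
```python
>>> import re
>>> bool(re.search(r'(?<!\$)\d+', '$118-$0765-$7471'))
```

Because the assertion is negative and zero-width, positions next to the forbidden text are skipped.
The match spans [2:4] → '18'.

True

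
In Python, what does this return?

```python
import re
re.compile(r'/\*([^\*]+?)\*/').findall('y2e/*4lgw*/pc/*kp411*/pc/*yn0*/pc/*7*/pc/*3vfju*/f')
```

['4lgw', 'kp411', 'yn0', '7', '3vfju']

Because there's exactly one group, `findall` drops the full match and keeps group 1 from each hit.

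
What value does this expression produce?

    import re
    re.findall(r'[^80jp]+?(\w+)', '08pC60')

['60']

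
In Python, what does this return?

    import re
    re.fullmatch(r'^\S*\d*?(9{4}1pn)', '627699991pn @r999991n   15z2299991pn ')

None

Pattern: anchored at the start of the string; then zero or more of a non-whitespace character, then zero or more of a digit (lazy); then exactly 4 of a literal '9', then the literal '1pn' (captured).
For `fullmatch`, every character of the input must be accounted for by the pattern.
Here there's no way to consume every character, so the call returns None.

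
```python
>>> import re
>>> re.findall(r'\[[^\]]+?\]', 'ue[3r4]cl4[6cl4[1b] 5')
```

Walking the string: at [2:7] → '[3r4]'; at [10:19] → '[6cl4[1b]'.
`findall` yields the raw match text (2 of them) because the pattern has no groups.

['[3r4]', '[6cl4[1b]']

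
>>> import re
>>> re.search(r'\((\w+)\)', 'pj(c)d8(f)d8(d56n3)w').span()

(2, 5)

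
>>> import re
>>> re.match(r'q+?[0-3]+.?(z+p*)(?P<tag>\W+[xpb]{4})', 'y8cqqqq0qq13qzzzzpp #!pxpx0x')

None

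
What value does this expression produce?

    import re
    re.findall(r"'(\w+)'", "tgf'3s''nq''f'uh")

Scanning left to right: at [3:7] match "'3s'", group 1 = '3s'; at [7:11] match "'nq'", group 1 = 'nq'; at [11:14] match "'f'", group 1 = 'f'.
With a single group, `findall` returns only what that group captured — 3 items.

['3s', 'nq', 'f']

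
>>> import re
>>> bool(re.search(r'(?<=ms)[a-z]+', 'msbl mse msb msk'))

True

The positive lookaround only admits positions where the adjacent text matches; those characters stay outside the span.
Unlike `match`, `search` isn't anchored — it looks for the pattern anywhere in the string.
The match spans [2:4] → 'bl'.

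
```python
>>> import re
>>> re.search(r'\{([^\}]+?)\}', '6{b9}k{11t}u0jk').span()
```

`re.search` scans for the first position where the pattern succeeds.
The match spans [1:5] → '{b9}'.
Captured: group 1 = 'b9'.

(1, 5)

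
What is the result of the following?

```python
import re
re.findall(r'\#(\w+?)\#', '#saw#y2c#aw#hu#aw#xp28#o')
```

['saw', 'aw', 'aw']

Scanning left to right: at [0:5] match '#saw#', group 1 = 'saw'; at [8:12] match '#aw#', group 1 = 'aw'; at [14:18] match '#aw#', group 1 = 'aw'.
One capturing group, so `findall` returns just the captured substring from each match — 3 in all.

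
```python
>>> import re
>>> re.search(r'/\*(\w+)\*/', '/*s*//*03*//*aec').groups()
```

Unlike `match`, `search` isn't anchored — it looks for the pattern anywhere in the string.
The match spans [0:5] → '/*s*/'.
Captured: group 1 = 's'.

('s',)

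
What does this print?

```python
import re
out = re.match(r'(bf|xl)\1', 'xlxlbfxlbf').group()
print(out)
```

After group 1 captures some text, `\1` only succeeds where that same text appears again.
`re.match` won't scan ahead — the pattern has to work from the very first character.
The match spans [0:4] → 'xlxl'.
Captured: group 1 = 'xl'.

xlxl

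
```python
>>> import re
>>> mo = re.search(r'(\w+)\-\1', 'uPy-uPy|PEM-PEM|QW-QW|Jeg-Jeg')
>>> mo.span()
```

After group 1 captures some text, `\1` only succeeds where that same text appears again.
`re.search` scans for the first position where the pattern succeeds.
The match spans [0:7] → 'uPy-uPy'.
Captured: group 1 = 'uPy'.

(0, 7)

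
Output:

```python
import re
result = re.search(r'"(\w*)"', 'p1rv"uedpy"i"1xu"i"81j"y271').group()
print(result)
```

`search` walks the string left to right and returns the first match it finds.
The match spans [4:11] → '"uedpy"'.
Captured: group 1 = 'uedpy'.

"uedpy"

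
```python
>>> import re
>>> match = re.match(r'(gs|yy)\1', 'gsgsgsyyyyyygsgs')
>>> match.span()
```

`\1` is not a pattern — it's the concrete string captured by group 1, re-applied verbatim.
`match` is anchored at position 0; if the pattern doesn't fit there, it returns None.
The match spans [0:4] → 'gsgs'.
Captured: group 1 = 'gs'.

(0, 4)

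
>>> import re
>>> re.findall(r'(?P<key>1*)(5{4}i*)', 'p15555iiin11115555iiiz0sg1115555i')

[('1', '5555iii'), ('1111', '5555iii'), ('111', '5555i')]

This matches zero or more of a literal '1' (captured as 'key'); then exactly 4 of a literal '5', then zero or more of the literal 'i' (captured).
Matches: at [1:9] match '15555iii', groups = ('1', '5555iii'); at [10:21] match '11115555iii', groups = ('1111', '5555iii'); at [25:33] match '1115555i', groups = ('111', '5555i').
`findall` packs the 2 group values into a tuple for every match.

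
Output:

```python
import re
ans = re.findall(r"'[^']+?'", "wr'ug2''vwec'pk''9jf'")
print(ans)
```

["'ug2'", "'vwec'", "'9jf'"]

With no groups in the pattern, `findall` gives back each whole match — 3 here.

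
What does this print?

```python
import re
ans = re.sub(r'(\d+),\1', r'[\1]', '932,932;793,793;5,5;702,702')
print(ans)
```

`\1` has to match the exact text group 1 already captured.
Matches: at [0:7] → '932,932'; at [8:15] → '793,793'; at [16:19] → '5,5'; at [20:27] → '702,702'.
The replacement refers to a captured group, so each match is rewritten using its own captured text.

[932];[793];[5];[702]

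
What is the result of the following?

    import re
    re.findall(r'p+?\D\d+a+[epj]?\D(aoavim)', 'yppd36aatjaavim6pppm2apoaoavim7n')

['aoavim']

This matches one or more of the literal 'p' (lazy), then a non-digit; then one or more of a digit; then one or more of a literal 'a'; then optionally one of [epj], then a non-digit; then the literal 'aoa', then the literal 'vim' (captured).
Walking the string: at [16:30] match 'pppm2apoaoavim', group 1 = 'aoavim'.
One capturing group, so `findall` returns just the captured substring from the one match — 1 in all.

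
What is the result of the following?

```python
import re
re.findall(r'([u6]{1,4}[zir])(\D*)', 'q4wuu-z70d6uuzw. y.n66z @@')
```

[('6uuz', 'w. y.n'), ('66z', ' @@')]

The pattern matches 1 to 4 of one of [u6], then one of [zir] (captured); then zero or more of a non-digit (captured).
Scanning left to right: at [10:20] match '6uuzw. y.n', groups = ('6uuz', 'w. y.n'); at [20:26] match '66z @@', groups = ('66z', ' @@').
2 groups means each result is a tuple of 2 captured strings — 2 here.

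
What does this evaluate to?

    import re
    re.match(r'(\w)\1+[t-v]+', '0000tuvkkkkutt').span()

(0, 7)

The backreference `\1` re-matches whatever the first group consumed, character for character.
`re.match` only tries the pattern at the start of the string.
The match spans [0:7] → '0000tuv'.
Captured: group 1 = '0'.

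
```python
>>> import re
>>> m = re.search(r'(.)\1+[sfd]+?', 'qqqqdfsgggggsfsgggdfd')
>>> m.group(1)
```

'q'

A backreference is literal: `\1` must see the identical characters the first group matched.
`re.search` tries every starting position until one works.
The match spans [0:5] → 'qqqqd'.
Captured: group 1 = 'q'.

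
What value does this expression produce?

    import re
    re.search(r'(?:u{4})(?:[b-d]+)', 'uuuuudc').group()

The pattern matches exactly 4 of a literal 'u' (non-capturing group); then one or more of a character in [b-d] (non-capturing group).
The match spans [1:7] → 'uuuudc'.

'uuuudc'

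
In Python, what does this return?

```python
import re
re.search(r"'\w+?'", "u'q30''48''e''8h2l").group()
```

"'q30'"

`re.search` scans for the first position where the pattern succeeds.
The match spans [1:6] → "'q30'".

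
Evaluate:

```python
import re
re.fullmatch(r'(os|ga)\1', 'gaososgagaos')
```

None

`re.fullmatch` is like wrapping the pattern in `^…$` (in single-line mode).
Here the pattern can't cover the whole string, so the call returns None.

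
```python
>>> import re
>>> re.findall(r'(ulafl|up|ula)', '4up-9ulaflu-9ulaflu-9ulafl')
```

Branches in `(...|...)` are attempted left-to-right; the first branch that allows the whole pattern to succeed is taken.
With a single group, `findall` returns only what that group captured — 4 items.

['up', 'ulafl', 'ulafl', 'ulafl']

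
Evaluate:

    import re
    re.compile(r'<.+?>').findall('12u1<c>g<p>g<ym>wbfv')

['<c>', '<p>', '<ym>']

The `?` after the quantifier makes it lazy — it takes as little as possible before letting the rest of the pattern try.
No capturing groups, so `findall` returns the 3 full match strings.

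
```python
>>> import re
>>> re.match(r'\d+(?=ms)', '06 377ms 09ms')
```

None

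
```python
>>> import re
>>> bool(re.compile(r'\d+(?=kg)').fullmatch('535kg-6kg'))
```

For `fullmatch`, every character of the input must be accounted for by the pattern.
Here there's no way to consume every character, so the call returns None, and `bool(None)` is False.

False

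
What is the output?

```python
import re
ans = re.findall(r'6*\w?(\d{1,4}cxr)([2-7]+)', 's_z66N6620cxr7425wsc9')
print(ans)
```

[('6620cxr', '7425')]

With 2 capturing groups, `findall` returns a 2-tuple per match.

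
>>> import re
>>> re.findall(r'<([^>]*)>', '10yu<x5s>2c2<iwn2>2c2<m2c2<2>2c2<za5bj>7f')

['x5s', 'iwn2', 'm2c2<2', 'za5bj']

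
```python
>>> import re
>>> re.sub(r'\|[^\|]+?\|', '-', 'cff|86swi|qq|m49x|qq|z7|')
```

'cff-qq-qq-'

Matches: at [3:10] → '|86swi|'; at [12:18] → '|m49x|'; at [20:24] → '|z7|'.
`sub` substitutes '-' at each match site.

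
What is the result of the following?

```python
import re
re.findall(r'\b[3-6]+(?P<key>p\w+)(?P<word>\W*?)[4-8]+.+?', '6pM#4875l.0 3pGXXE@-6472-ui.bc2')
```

A `+?`/`*?`/`{m,n}?` starts at its minimum and grows only as far as needed for what follows to match.
`findall` packs the 2 group values into a tuple for every match.

[('pM', '#'), ('pGXXE', '@-')]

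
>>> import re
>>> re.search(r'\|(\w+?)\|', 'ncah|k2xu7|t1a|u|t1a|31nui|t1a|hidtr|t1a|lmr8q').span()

`re.search` scans for the first position where the pattern succeeds.
The match spans [4:11] → '|k2xu7|'.
Captured: group 1 = 'k2xu7'.

(4, 11)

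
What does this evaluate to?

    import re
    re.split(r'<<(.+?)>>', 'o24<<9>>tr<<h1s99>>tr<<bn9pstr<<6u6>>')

['o24', '9', 'tr', 'h1s99', 'tr', 'bn9pstr<<6u6', '']

Matches to split on: at [3:8] → '<<9>>'; at [10:19] → '<<h1s99>>'; at [21:37] → '<<bn9pstr<<6u6>>'.
With a capturing group present, the delimiter's captured portion is kept in the result list.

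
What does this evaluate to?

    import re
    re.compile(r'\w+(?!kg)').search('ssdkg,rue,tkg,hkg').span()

(0, 5)

Because the assertion is negative and zero-width, positions next to the forbidden text are skipped.
`re.search` scans for the first position where the pattern succeeds.
The match spans [0:5] → 'ssdkg'.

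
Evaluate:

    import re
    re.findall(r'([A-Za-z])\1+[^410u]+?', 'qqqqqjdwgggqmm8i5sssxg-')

['q', 'g', 'm', 's']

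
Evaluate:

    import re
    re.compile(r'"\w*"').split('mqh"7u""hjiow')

Splitting on the pattern gives 2 pieces.

['mqh', '"hjiow']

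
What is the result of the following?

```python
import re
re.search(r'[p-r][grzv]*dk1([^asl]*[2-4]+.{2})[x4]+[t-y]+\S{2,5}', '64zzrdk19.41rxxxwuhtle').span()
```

(4, 22)

Pattern: a character in [p-r], then zero or more of one of [grzv], then the literal 'dk1'; then zero or more of any character except [asl], then one or more of a character in [2-4], then exactly 2 of any character (captured); then one or more of one of [x4]; then one or more of a character in [t-y], then 2 to 5 of a non-whitespace character.
The match spans [4:22] → 'rdk19.41rxxxwuhtle'.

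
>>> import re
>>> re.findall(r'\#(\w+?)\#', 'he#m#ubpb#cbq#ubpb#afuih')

['m', 'cbq']

Walking the string: at [2:5] match '#m#', group 1 = 'm'; at [9:14] match '#cbq#', group 1 = 'cbq'.
With a single group, `findall` returns only what that group captured — 2 items.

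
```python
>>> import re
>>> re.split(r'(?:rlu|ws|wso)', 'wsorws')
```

Alternation tries branches left to right and keeps the first one that lets the overall match succeed at that position.
Matches to split on: at [0:2] → 'ws'; at [4:6] → 'ws'.
Splitting on the pattern gives 3 pieces.

['', 'or', '']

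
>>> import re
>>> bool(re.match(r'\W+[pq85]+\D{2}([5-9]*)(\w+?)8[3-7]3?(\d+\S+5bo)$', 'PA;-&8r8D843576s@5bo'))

False

Pattern: one or more of a non-word character, then one or more of one of [pq85], then exactly 2 of a non-digit; then zero or more of a character in [5-9] (captured); then one or more of a word character (lazy) (captured); then the literal '8', then a character in [3-7], then optionally the literal '3'; then one or more of a digit, then one or more of a non-whitespace character, then the literal '5bo' (captured); then anchored at the end.
`re.match` only tries the pattern at the start of the string.
Here the string doesn't start with a match, so the call returns None, and `bool(None)` is False.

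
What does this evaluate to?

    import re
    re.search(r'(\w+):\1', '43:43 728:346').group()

A backreference is literal: `\1` must see the identical characters the first group matched.
Unlike `match`, `search` isn't anchored — it looks for the pattern anywhere in the string.
The match spans [0:5] → '43:43'.
Captured: group 1 = '43'.

'43:43'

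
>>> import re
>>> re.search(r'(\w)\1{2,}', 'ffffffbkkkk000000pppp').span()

(0, 6)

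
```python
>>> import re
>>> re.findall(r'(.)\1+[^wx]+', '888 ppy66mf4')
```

['8']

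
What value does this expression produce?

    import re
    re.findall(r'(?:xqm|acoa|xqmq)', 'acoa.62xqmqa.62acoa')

Branches in `(...|...)` are attempted left-to-right; the first branch that allows the whole pattern to succeed is taken.
Walking the string: at [0:4] → 'acoa'; at [7:10] → 'xqm'; at [15:19] → 'acoa'.
`findall` yields the raw match text (3 of them) because the pattern has no groups.

['acoa', 'xqm', 'acoa']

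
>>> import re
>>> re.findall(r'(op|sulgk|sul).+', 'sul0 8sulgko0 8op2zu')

['sul']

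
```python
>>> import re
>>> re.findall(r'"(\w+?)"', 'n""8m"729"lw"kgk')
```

['8m', 'lw']

Scanning left to right: at [2:6] match '"8m"', group 1 = '8m'; at [9:13] match '"lw"', group 1 = 'lw'.
One capturing group, so `findall` returns just the captured substring from each match — 2 in all.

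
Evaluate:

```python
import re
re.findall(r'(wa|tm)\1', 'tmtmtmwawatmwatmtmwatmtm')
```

A backreference is literal: `\1` must see the identical characters the first group matched.
Matches: at [0:4] match 'tmtm', group 1 = 'tm'; at [6:10] match 'wawa', group 1 = 'wa'; at [14:18] match 'tmtm', group 1 = 'tm'; at [20:24] match 'tmtm', group 1 = 'tm'.
With a single group, `findall` returns only what that group captured — 4 items.

['tm', 'wa', 'tm', 'tm']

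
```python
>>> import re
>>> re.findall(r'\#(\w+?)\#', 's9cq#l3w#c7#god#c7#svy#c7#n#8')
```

One capturing group, so `findall` returns just the captured substring from each match — 4 in all.

['l3w', 'god', 'svy', 'n']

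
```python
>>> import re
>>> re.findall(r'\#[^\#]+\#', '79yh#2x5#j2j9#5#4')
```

['#2x5#', '#5#']

Since nothing is captured, `findall` lists the 2 matched substrings directly.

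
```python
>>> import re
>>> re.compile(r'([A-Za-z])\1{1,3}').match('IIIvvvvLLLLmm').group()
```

`\1` is not a pattern — it's the concrete string captured by group 1, re-applied verbatim.
With `match`, the pattern is implicitly anchored at the beginning.
The match spans [0:3] → 'III'.
Captured: group 1 = 'I'.

'III'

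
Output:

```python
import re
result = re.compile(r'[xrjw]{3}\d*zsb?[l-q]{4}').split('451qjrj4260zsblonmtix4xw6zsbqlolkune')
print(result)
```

The pattern matches exactly 3 of one of [xrjw], then zero or more of a digit; then the literal 'zs', then optionally the literal 'b', then exactly 4 of a character in [l-q].
Matches to split on: at [4:18] → 'jrj4260zsblonm'.
The string is cut at each match, leaving 2 pieces.

['451q', 'tix4xw6zsbqlolkune']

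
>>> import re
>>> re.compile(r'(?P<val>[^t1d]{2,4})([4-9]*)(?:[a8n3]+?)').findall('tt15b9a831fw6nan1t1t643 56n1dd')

[('5b9a', '8'), ('fw6n', ''), ('643 ', '56')]

This matches 2 to 4 of any character except [t1d] (captured as 'val'); then zero or more of a character in [4-9] (captured); then one or more of one of [a8n3] (lazy) (non-capturing group).
Walking the string: at [3:9] match '5b9a83', groups = ('5b9a', '8'); at [10:15] match 'fw6na', groups = ('fw6n', ''); at [20:27] match '643 56n', groups = ('643 ', '56').
2 groups means each result is a tuple of 2 captured strings — 3 here.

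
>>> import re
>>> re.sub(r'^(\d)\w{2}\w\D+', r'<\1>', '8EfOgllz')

'<8>'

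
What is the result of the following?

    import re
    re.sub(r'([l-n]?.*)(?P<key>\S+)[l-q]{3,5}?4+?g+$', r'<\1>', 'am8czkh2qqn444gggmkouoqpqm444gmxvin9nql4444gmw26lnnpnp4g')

'<am8czkh2qqn444gggmkouoqpqm444gmxvin9nql4444gmw26ln>'

The pattern matches optionally a character in [l-n], then zero or more of any character (captured); then one or more of a non-whitespace character (captured as 'key'); then 3 to 5 of a character in [l-q] (lazy), then one or more of a literal '4' (lazy), then one or more of the literal 'g'; then anchored at the end.
The replacement refers to a captured group, so each match is rewritten using its own captured text.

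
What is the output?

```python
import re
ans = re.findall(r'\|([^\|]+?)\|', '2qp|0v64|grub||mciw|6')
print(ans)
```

Walking the string: at [3:9] match '|0v64|', group 1 = '0v64'; at [14:20] match '|mciw|', group 1 = 'mciw'.
Because there's exactly one group, `findall` drops the full match and keeps group 1 from each hit.

['0v64', 'mciw']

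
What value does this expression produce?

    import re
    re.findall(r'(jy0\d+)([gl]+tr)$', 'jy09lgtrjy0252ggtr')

This matches the literal 'jy0', then one or more of a digit (captured); then one or more of one of [gl], then the literal 'tr' (captured); then anchored at the end.
Multiple groups make `findall` return tuples — one 2-tuple for the one match.

[('jy0252', 'ggtr')]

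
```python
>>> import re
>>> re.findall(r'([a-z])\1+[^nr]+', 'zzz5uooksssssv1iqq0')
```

['z']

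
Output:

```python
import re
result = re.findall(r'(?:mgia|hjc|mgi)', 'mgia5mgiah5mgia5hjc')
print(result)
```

['mgia', 'mgia', 'mgia', 'hjc']

Branches in `(...|...)` are attempted left-to-right; the first branch that allows the whole pattern to succeed is taken.
Matches: at [0:4] → 'mgia'; at [5:9] → 'mgia'; at [11:15] → 'mgia'; at [16:19] → 'hjc'.
No capturing groups, so `findall` returns the 4 full match strings.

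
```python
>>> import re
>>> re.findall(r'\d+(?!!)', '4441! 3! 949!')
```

['444', '94']

Because the assertion is negative and zero-width, positions next to the forbidden text are skipped.
No capturing groups, so `findall` returns the 2 full match strings.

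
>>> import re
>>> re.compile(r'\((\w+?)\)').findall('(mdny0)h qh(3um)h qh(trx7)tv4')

['mdny0', '3um', 'trx7']

Matches: at [0:7] match '(mdny0)', group 1 = 'mdny0'; at [11:16] match '(3um)', group 1 = '3um'; at [20:26] match '(trx7)', group 1 = 'trx7'.
One capturing group, so `findall` returns just the captured substring from each match — 3 in all.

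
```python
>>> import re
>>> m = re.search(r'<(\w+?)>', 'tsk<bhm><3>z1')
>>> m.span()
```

(3, 8)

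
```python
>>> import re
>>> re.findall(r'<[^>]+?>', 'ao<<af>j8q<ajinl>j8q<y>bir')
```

No capturing groups, so `findall` returns the 3 full match strings.

['<<af>', '<ajinl>', '<y>']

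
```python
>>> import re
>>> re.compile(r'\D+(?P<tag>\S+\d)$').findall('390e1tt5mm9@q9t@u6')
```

Pattern: one or more of a non-digit; then one or more of a non-whitespace character, then a digit (captured as 'tag'); then anchored at the end.
Because there's exactly one group, `findall` drops the full match and keeps group 1 from the one hit.

['1tt5mm9@q9t@u6']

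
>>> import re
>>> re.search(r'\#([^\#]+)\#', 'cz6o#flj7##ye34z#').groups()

The match spans [4:10] → '#flj7#'.
Captured: group 1 = 'flj7'.

('flj7',)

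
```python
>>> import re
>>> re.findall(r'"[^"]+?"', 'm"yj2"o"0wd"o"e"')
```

['"yj2"', '"0wd"', '"e"']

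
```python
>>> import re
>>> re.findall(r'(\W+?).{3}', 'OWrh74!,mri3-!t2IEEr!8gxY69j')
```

['!', '-', '!']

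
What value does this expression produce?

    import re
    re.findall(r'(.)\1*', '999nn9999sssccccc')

['9', 'n', '9', 's', 'c']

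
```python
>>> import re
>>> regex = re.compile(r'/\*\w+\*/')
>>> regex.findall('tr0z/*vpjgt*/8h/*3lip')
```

['/*vpjgt*/']

No capturing groups, so `findall` returns the 1 full match string.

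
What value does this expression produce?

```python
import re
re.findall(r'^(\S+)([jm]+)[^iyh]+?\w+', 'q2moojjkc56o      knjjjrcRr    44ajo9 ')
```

[('q2mooj', 'j')]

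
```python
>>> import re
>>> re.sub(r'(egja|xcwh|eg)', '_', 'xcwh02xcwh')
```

Each match is replaced by '_'.

'_02_'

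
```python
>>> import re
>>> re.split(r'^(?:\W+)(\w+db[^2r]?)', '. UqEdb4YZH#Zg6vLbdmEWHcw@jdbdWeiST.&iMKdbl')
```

The pattern matches anchored at the start of the string; then one or more of a non-word character (non-capturing group); then one or more of a word character, then the literal 'db', then optionally any character except [2r] (captured).
Matches to split on: at [0:8] → '. UqEdb4'.
With a capturing group present, the delimiter's captured portion is kept in the result list.

['', 'UqEdb4', 'YZH#Zg6vLbdmEWHcw@jdbdWeiST.&iMKdbl']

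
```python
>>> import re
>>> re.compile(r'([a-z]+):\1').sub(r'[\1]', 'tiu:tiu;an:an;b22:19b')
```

'[tiu];[an];b22:19b'

After group 1 captures some text, `\1` only succeeds where that same text appears again.
The replacement refers to a captured group, so each match is rewritten using its own captured text.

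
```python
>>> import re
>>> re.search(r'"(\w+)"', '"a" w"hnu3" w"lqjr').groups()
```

`re.search` tries every starting position until one works.
The match spans [0:3] → '"a"'.
Captured: group 1 = 'a'.

('a',)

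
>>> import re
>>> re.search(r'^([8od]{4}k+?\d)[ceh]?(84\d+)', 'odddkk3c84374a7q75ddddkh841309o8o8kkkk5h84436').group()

'odddkk3c84374'

The match spans [0:13] → 'odddkk3c84374'.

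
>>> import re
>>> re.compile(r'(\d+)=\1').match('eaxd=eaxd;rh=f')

None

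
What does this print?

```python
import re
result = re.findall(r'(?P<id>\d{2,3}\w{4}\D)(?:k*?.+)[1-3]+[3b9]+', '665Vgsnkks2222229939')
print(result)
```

['665Vgsnk']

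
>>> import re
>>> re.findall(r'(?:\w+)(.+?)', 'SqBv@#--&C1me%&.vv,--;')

A `+?`/`*?`/`{m,n}?` starts at its minimum and grows only as far as needed for what follows to match.
`findall` collects group 1 from each match (3 total).

['@', '%', ',']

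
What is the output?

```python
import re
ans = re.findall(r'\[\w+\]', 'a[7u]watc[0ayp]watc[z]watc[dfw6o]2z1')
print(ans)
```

['[7u]', '[0ayp]', '[z]', '[dfw6o]']

No capturing groups, so `findall` returns the 4 full match strings.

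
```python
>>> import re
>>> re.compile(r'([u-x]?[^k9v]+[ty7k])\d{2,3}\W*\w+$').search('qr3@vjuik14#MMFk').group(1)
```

'vjuik'

The match spans [4:16] → 'vjuik14#MMFk'.
Captured: group 1 = 'vjuik'.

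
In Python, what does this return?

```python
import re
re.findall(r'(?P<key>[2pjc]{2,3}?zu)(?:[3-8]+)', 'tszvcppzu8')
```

Pattern: 2 to 3 of one of [2pjc] (lazy), then the literal 'zu' (captured as 'key'); then one or more of a character in [3-8] (non-capturing group).
Scanning left to right: at [4:10] match 'cppzu8', group 1 = 'cppzu'.
One capturing group, so `findall` returns just the captured substring from the one match — 1 in all.

['cppzu']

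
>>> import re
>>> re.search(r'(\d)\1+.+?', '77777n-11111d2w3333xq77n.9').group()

'77777n'

`\1` is not a pattern — it's the concrete string captured by group 1, re-applied verbatim.
`re.search` scans for the first position where the pattern succeeds.
The match spans [0:6] → '77777n'.
Captured: group 1 = '7'.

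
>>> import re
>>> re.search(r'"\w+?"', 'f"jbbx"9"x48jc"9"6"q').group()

Unlike `match`, `search` isn't anchored — it looks for the pattern anywhere in the string.
The match spans [1:7] → '"jbbx"'.

'"jbbx"'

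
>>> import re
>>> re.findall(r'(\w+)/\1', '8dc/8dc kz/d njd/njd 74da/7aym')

['8dc', 'njd']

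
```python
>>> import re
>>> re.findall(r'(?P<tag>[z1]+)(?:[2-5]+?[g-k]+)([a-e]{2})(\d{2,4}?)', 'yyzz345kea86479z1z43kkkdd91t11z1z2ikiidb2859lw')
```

[('zz', 'ea', '86'), ('z1z', 'dd', '91'), ('11z1z', 'db', '28')]

The pattern matches one or more of one of [z1] (captured as 'tag'); then one or more of a character in [2-5] (lazy), then one or more of a character in [g-k] (non-capturing group); then exactly 2 of a character in [a-e] (captured); then 2 to 4 of a digit (lazy) (captured).
A `+?`/`*?`/`{m,n}?` starts at its minimum and grows only as far as needed for what follows to match.
Matches: at [2:12] match 'zz345kea86', groups = ('zz', 'ea', '86'); at [15:27] match 'z1z43kkkdd91', groups = ('z1z', 'dd', '91'); at [28:42] match '11z1z2ikiidb28', groups = ('11z1z', 'db', '28').
3 groups means each result is a tuple of 3 captured strings — 3 here.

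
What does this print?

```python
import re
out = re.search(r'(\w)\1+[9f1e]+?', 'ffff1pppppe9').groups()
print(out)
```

('f',)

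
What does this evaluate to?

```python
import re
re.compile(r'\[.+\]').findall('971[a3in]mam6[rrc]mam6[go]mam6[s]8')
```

Scanning left to right: at [3:33] → '[a3in]mam6[rrc]mam6[go]mam6[s]'.
Since nothing is captured, `findall` lists the 1 matched substring directly.

['[a3in]mam6[rrc]mam6[go]mam6[s]']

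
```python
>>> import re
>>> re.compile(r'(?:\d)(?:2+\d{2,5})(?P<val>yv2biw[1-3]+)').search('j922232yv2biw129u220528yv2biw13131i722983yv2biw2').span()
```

(1, 15)

Pattern: a digit (non-capturing group); then one or more of the literal '2', then 2 to 5 of a digit (non-capturing group); then the literal 'yv2', then the literal 'biw', then one or more of a character in [1-3] (captured as 'val').
`search` walks the string left to right and returns the first match it finds.
The match spans [1:15] → '922232yv2biw12'.
Captured: group 1 = 'yv2biw12'.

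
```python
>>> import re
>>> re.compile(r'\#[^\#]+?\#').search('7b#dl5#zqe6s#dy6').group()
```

`search` walks the string left to right and returns the first match it finds.
The match spans [2:7] → '#dl5#'.

'#dl5#'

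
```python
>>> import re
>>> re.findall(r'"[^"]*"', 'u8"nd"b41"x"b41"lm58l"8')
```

['"nd"', '"x"', '"lm58l"']

No capturing groups, so `findall` returns the 3 full match strings.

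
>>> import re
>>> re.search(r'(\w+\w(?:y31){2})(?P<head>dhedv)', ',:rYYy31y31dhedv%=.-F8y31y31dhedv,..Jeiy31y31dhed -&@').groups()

('rYYy31y31', 'dhedv')

The match spans [2:16] → 'rYYy31y31dhedv'.
Captured: group 1 = 'rYYy31y31', group 2 = 'dhedv'.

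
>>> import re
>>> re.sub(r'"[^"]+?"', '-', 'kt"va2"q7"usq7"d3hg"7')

Matches: at [2:7] → '"va2"'; at [9:15] → '"usq7"'.
Every occurrence is swapped for '-'.

'kt-q7-d3hg"7'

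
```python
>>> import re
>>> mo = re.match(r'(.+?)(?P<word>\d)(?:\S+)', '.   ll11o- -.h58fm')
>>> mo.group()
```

`re.match` won't scan ahead — the pattern has to work from the very first character.
The match spans [0:10] → '.   ll11o-'.

'.   ll11o-'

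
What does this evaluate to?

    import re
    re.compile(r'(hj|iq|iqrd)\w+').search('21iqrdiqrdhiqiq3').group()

'iqrdiqrdhiqiq3'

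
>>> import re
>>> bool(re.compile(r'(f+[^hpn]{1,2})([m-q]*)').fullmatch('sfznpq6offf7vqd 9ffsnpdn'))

`fullmatch` succeeds only if the pattern covers the string from start to end.
Here the string isn't matched end-to-end, so the call returns None, and `bool(None)` is False.

False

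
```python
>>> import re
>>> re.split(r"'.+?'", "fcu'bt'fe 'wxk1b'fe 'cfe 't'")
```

['fcu', 'fe ', 'fe ', "t'"]

The string is cut at each match, leaving 4 pieces.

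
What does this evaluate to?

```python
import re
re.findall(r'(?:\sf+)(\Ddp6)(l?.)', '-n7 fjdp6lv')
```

The pattern matches whitespace, then one or more of a literal 'f' (non-capturing group); then a non-digit, then the literal 'dp6' (captured); then optionally a literal 'l', then any character (captured).
Walking the string: at [3:11] match ' fjdp6lv', groups = ('jdp6', 'lv').
2 groups means the one result is a tuple of 2 captured strings — 1 here.

[('jdp6', 'lv')]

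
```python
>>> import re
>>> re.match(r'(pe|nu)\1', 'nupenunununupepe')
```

`\1` is not a pattern — it's the concrete string captured by group 1, re-applied verbatim.
`re.match` only tries the pattern at the start of the string.
Here the pattern fails at index 0, so the call returns None.

None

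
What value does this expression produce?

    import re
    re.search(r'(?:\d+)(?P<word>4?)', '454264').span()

(0, 6)

The match spans [0:6] → '454264'.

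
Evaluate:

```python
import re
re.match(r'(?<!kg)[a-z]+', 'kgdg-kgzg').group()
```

'kgdg'

`re.match` won't scan ahead — the pattern has to work from the very first character.
The match spans [0:4] → 'kgdg'.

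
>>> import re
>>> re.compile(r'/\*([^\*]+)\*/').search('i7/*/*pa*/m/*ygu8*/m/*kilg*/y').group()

`re.search` tries every starting position until one works.
The match spans [4:10] → '/*pa*/'.
Captured: group 1 = 'pa'.

'/*pa*/'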